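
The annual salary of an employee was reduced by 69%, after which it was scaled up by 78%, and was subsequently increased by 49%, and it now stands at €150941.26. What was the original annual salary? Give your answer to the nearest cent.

€183586.19

Undoing the 49% increase: €150941.26 ÷ 1.49 ≈ €101302.85906.
Undoing the 78% increase: €101302.85906 ÷ 1.78 ≈ €56911.718573.
Undoing the 69% decrease: €56911.718573 ÷ 0.31 ≈ €183586.19.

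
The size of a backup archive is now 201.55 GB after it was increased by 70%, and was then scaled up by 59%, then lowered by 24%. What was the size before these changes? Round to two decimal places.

98.11 GB

The overall multiplier applied was 1.7 × 1.59 × 0.76 = 2.05428.
So the original size was 201.55 ÷ 2.05428 ≈ 98.11 GB.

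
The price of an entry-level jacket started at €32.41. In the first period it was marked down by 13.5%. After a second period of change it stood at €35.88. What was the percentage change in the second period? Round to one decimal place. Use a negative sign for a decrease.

After the first period: €32.41 × 0.865 = €28.03465.
Second-period multiplier: €35.88 ÷ €28.03465 ≈ 1.27984.
That is a change of 28.0%.

28.0%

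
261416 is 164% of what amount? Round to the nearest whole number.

159400

261416 ÷ 1.64 = 159400.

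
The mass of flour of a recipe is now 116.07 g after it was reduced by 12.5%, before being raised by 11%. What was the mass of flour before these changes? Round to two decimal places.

119.51 g

Undoing the 11% increase: 116.07 ÷ 1.11 ≈ 104.567568.
Undoing the 12.5% decrease: 104.567568 ÷ 0.875 ≈ 119.51 g.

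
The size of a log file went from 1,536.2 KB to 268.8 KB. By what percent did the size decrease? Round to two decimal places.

82.50%

Change: 268.8 − 1,536.2 = -1,267.4.
Relative to the original: -1,267.4 ÷ 1,536.2 ≈ -82.50%.
So the size decreased by 82.50%.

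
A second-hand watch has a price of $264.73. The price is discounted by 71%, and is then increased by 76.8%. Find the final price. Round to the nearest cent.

$135.73

Apply the 71% decrease: $264.73 × 0.29 = $76.7717.
76.8% increase: $76.7717 × 1.768 = $135.7323656 ≈ $135.73.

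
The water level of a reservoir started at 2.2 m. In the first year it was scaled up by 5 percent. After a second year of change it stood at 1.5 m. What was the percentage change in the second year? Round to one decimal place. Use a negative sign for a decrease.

-35.1%

After the first year: 2.2 × 1.05 = 2.31.
Second-year multiplier: 1.5 ÷ 2.31 ≈ 0.64935.
That is a change of -35.1%.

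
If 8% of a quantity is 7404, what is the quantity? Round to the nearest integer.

7404 ÷ 0.08 = 92550.

92550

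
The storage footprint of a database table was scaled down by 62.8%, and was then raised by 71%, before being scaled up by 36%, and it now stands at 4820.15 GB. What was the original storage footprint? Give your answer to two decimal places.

5571.63 GB

Undoing the 36% increase: 4820.15 ÷ 1.36 ≈ 3544.227941.
Undoing the 71% increase: 3544.227941 ÷ 1.71 ≈ 2072.647919.
Undoing the 62.8% decrease: 2072.647919 ÷ 0.372 ≈ 5571.63 GB.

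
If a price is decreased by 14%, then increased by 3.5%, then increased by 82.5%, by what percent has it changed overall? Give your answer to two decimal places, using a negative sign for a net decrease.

62.44%

A 14% decrease multiplies by 0.86.
Then a 3.5% increase: 0.86 × 1.035 = 0.8901.
Then an 82.5% increase: 0.8901 × 1.825 = 1.6244325.
Overall factor 1.6244325, i.e. 62.44%.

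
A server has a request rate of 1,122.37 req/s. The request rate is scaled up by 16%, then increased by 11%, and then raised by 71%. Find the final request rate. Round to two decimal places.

2,471.23 req/s

Apply the 16% increase: 1,122.37 × 1.16 = 1301.9492.
After the 11% increase: 1301.9492 × 1.11 = 1445.163612.
71% increase: 1445.163612 × 1.71 = 2471.22977652 ≈ 2,471.23.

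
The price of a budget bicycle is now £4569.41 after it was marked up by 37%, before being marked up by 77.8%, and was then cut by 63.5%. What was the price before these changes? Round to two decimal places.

The overall multiplier applied was 1.37 × 1.778 × 0.365 = 0.8890889.
So the original price was £4569.41 ÷ 0.8890889 ≈ £5139.43.

£5139.43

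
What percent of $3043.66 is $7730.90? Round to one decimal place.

254.0%

$7730.90 ÷ $3043.66 ≈ 254.0%.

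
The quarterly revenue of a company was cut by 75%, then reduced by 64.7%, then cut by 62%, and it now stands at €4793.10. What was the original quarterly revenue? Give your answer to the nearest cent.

Undoing the 62% decrease: €4793.10 ÷ 0.38 ≈ €12613.421053.
Undoing the 64.7% decrease: €12613.421053 ÷ 0.353 ≈ €35732.070972.
Undoing the 75% decrease: €35732.070972 ÷ 0.25 ≈ €142928.28.

€142928.28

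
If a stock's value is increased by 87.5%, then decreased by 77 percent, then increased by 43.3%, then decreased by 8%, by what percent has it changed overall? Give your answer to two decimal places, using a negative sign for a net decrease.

An 87.5% increase multiplies by 1.875.
Then a 77% decrease: 1.875 × 0.23 = 0.43125.
Then a 43.3% increase: 0.43125 × 1.433 = 0.61798125.
Then an 8% decrease: 0.61798125 × 0.92 = 0.56854275.
Overall factor 0.56854275, i.e. -43.15%.

-43.15%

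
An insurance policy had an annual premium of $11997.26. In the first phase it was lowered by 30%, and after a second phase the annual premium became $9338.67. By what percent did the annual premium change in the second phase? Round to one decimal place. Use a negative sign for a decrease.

After the first phase: $11997.26 × 0.7 = $8398.082.
Second-phase multiplier: $9338.67 ÷ $8398.082 ≈ 1.112.
That is a change of 11.2%.

11.2%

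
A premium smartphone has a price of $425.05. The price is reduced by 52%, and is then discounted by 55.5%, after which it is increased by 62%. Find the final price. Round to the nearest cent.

After the 52% decrease: $425.05 × 0.48 = $204.024.
Apply the 55.5% decrease: $204.024 × 0.445 = $90.79068.
Apply the 62% increase: $90.79068 × 1.62 = $147.0809016 ≈ $147.08.

$147.08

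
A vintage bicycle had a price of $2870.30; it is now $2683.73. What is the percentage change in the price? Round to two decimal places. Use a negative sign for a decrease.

-6.50%

Change: $2683.73 − $2870.30 = -$186.57.
Relative to the original: -$186.57 ÷ $2870.30 ≈ -6.50%.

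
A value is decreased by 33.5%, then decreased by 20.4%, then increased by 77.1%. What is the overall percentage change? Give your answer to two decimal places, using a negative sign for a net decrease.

-6.25%

A 33.5% decrease multiplies by 0.665.
Then a 20.4% decrease: 0.665 × 0.796 = 0.52934.
Then a 77.1% increase: 0.52934 × 1.771 = 0.93746114.
Overall factor 0.93746114, i.e. -6.25%.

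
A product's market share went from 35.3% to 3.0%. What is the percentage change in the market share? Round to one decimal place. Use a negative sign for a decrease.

The change is 3.0 − 35.3 = -32.3 percentage points.
Relative to the original 35.3%, that is -32.3 ÷ 35.3 ≈ -91.5%.

-91.5%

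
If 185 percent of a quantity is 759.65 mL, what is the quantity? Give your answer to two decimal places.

759.65 mL ÷ 1.85 ≈ 410.62 mL.

410.62 mL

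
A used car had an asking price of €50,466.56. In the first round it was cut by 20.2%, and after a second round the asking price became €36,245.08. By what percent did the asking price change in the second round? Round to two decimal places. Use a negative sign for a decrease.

After the first round: €50,466.56 × 0.798 = €40272.31488.
Second-round multiplier: €36,245.08 ÷ €40272.31488 ≈ 0.9.
That is a change of -10.00%.

-10.00%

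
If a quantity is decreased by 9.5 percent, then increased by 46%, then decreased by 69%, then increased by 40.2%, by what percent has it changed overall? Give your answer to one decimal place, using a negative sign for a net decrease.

-42.6%

The combined multiplier is 0.905 × 1.46 × 0.31 × 1.402 = 0.574263406.
That corresponds to a decrease of 42.6%.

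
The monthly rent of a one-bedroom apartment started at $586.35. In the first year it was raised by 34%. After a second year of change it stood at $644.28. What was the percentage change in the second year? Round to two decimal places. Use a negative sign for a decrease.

-18.00%

After the first year: $586.35 × 1.34 = $785.709.
Second-year multiplier: $644.28 ÷ $785.709 ≈ 0.819998.
That is a change of -18.00%.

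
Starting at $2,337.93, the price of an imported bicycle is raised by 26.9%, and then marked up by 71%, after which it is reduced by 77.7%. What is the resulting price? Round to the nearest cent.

$1,131.34

Each change multiplies by a factor: 1.269 × 1.71 × 0.223 = 0.48390777.
$2,337.93 × 0.48390777 = $1131.3424927161 ≈ $1,131.34.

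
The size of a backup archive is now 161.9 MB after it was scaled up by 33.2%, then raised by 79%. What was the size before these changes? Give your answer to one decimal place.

67.9 MB

Undoing the 79% increase: 161.9 ÷ 1.79 ≈ 90.446927.
Undoing the 33.2% increase: 90.446927 ÷ 1.332 ≈ 67.9 MB.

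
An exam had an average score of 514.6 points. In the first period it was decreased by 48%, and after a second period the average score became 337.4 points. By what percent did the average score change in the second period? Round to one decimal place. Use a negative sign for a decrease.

After the first period: 514.6 × 0.52 = 267.592.
Second-period multiplier: 337.4 ÷ 267.592 ≈ 1.26087.
That is a change of 26.1%.

26.1%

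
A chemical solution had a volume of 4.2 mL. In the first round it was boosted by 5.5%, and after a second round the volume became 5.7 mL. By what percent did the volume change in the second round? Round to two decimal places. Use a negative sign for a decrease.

28.64%

After the first round: 4.2 × 1.055 = 4.431.
Second-round multiplier: 5.7 ÷ 4.431 ≈ 1.286391.
That is a change of 28.64%.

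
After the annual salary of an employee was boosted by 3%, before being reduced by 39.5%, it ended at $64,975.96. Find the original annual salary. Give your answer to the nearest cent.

$104,270.18

The overall multiplier applied was 1.03 × 0.605 = 0.62315.
So the original annual salary was $64,975.96 ÷ 0.62315 ≈ $104,270.18.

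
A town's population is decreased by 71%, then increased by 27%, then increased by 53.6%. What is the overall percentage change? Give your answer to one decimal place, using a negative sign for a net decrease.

-43.4%

The combined multiplier is 0.29 × 1.27 × 1.536 = 0.5657088.
That corresponds to a decrease of 43.4%.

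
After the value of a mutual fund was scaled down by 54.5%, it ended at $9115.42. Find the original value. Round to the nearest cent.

The overall multiplier applied was 0.455.
So the original value was $9115.42 ÷ 0.455 ≈ $20033.89.

$20033.89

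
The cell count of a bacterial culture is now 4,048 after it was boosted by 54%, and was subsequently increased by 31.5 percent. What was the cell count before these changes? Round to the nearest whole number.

Undoing the 31.5% increase: 4,048 ÷ 1.315 ≈ 3078.326996.
Undoing the 54% increase: 3078.326996 ÷ 1.54 ≈ 1,999.

1,999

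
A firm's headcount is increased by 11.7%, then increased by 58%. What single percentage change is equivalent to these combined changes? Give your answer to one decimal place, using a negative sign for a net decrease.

An 11.7% increase multiplies by 1.117.
Then a 58% increase: 1.117 × 1.58 = 1.76486.
Overall factor 1.76486, i.e. 76.5%.

76.5%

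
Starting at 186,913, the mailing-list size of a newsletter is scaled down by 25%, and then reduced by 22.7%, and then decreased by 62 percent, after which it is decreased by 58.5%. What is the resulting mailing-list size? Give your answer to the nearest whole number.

After the 25% decrease: 186,913 × 0.75 = 140184.75.
22.7% decrease: 140184.75 × 0.773 = 108362.81175.
After the 62% decrease: 108362.81175 × 0.38 = 41177.868465.
58.5% decrease: 41177.868465 × 0.415 = 17088.815412975 ≈ 17,089.

17,089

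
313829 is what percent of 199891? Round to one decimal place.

157.0%

313829 ÷ 199891 ≈ 157.0%.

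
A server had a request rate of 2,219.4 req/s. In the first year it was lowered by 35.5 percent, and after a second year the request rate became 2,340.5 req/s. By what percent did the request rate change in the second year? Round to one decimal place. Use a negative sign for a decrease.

After the first year: 2,219.4 × 0.645 = 1431.513.
Second-year multiplier: 2,340.5 ÷ 1431.513 ≈ 1.63498.
That is a change of 63.5%.

63.5%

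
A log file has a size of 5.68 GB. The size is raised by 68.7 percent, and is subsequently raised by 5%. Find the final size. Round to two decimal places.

10.06 GB

After the 68.7% increase: 5.68 × 1.687 = 9.58216.
Apply the 5% increase: 9.58216 × 1.05 = 10.061268 ≈ 10.06.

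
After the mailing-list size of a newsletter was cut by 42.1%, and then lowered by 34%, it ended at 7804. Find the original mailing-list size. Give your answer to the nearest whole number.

20422

The overall multiplier applied was 0.579 × 0.66 = 0.38214.
So the original mailing-list size was 7804 ÷ 0.38214 ≈ 20422.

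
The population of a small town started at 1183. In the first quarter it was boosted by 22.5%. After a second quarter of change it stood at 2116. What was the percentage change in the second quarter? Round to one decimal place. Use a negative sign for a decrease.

46.0%

After the first quarter: 1183 × 1.225 = 1449.175.
Second-quarter multiplier: 2116 ÷ 1449.175 ≈ 1.46014.
That is a change of 46.0%.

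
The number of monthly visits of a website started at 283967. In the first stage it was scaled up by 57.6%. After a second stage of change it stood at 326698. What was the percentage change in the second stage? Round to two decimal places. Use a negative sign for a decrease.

After the first stage: 283967 × 1.576 = 447531.992.
Second-stage multiplier: 326698 ÷ 447531.992 ≈ 0.729999.
That is a change of -27.00%.

-27.00%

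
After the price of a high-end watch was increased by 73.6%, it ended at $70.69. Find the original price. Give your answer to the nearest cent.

The overall multiplier applied was 1.736.
So the original price was $70.69 ÷ 1.736 ≈ $40.72.

$40.72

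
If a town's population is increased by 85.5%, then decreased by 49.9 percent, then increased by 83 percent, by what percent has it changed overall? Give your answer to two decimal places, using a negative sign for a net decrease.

An 85.5% increase multiplies by 1.855.
Then a 49.9% decrease: 1.855 × 0.501 = 0.929355.
Then an 83% increase: 0.929355 × 1.83 = 1.70071965.
Overall factor 1.70071965, i.e. 70.07%.

70.07%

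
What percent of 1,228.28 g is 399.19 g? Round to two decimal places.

32.50%

399.19 g ÷ 1,228.28 g ≈ 32.50%.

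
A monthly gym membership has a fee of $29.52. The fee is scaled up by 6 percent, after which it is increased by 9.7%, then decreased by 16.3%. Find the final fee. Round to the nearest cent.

$28.73

After the 6% increase: $29.52 × 1.06 = $31.2912.
Apply the 9.7% increase: $31.2912 × 1.097 = $34.3264464.
Apply the 16.3% decrease: $34.3264464 × 0.837 = $28.7312356368 ≈ $28.73.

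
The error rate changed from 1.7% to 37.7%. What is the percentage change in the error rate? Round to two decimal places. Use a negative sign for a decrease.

The change is 37.7 − 1.7 = 36.0 percentage points.
Relative to the original 1.7%, that is 36.0 ÷ 1.7 ≈ 2117.65%.

2117.65%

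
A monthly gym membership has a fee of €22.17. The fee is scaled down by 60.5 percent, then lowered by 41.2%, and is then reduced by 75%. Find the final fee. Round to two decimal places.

€1.29

60.5% decrease: €22.17 × 0.395 = €8.75715.
41.2% decrease: €8.75715 × 0.588 = €5.1492042.
75% decrease: €5.1492042 × 0.25 = €1.28730105 ≈ €1.29.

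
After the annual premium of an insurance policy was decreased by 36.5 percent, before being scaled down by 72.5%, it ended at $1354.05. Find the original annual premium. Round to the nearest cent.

Undoing the 72.5% decrease: $1354.05 ÷ 0.275 ≈ $4923.818182.
Undoing the 36.5% decrease: $4923.818182 ÷ 0.635 ≈ $7754.04.

$7754.04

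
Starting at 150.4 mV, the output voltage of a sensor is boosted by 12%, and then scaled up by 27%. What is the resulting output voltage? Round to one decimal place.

213.9 mV

Each change multiplies by a factor: 1.12 × 1.27 = 1.4224.
150.4 × 1.4224 = 213.92896 ≈ 213.9.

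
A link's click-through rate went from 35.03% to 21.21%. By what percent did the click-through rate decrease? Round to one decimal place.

39.5%

The change is 21.21 − 35.03 = -13.82 percentage points.
Relative to the original 35.03%, that is -13.82 ÷ 35.03 ≈ -39.5%.
So the click-through rate fell by 39.5%.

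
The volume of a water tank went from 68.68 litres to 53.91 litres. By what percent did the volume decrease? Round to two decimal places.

Change: 53.91 − 68.68 = -14.77.
Relative to the original: -14.77 ÷ 68.68 ≈ -21.51%.
So the volume decreased by 21.51%.

21.51%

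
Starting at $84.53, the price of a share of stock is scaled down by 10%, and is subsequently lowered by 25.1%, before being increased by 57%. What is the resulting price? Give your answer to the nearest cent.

$89.46

After the 10% decrease: $84.53 × 0.9 = $76.077.
Apply the 25.1% decrease: $76.077 × 0.749 = $56.981673.
After the 57% increase: $56.981673 × 1.57 = $89.46122661 ≈ $89.46.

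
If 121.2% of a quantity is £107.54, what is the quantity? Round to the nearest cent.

£107.54 ÷ 1.212 ≈ £88.73.

£88.73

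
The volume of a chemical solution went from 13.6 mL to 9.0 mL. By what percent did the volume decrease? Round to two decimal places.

33.82%

Change: 9.0 − 13.6 = -4.6.
Relative to the original: -4.6 ÷ 13.6 ≈ -33.82%.
So the volume decreased by 33.82%.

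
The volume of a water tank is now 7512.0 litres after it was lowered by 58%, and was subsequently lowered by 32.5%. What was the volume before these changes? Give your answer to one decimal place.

26497.4 litres

Undoing the 32.5% decrease: 7512.0 ÷ 0.675 ≈ 11128.888889.
Undoing the 58% decrease: 11128.888889 ÷ 0.42 ≈ 26497.4 litres.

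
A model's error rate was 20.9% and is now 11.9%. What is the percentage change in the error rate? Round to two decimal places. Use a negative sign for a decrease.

The change is 11.9 − 20.9 = -9.0 percentage points.
Relative to the original 20.9%, that is -9.0 ÷ 20.9 ≈ -43.06%.

-43.06%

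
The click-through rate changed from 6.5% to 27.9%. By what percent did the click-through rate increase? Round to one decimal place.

329.2%

The change is 27.9 − 6.5 = 21.4 percentage points.
Relative to the original 6.5%, that is 21.4 ÷ 6.5 ≈ 329.2%.
So the click-through rate rose by 329.2%.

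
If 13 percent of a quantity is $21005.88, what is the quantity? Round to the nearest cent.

$161583.69

$21005.88 ÷ 0.13 ≈ $161583.69.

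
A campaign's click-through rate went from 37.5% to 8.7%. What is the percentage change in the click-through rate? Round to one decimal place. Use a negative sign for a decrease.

The change is 8.7 − 37.5 = -28.8 percentage points.
Relative to the original 37.5%, that is -28.8 ÷ 37.5 = -76.8%.

-76.8%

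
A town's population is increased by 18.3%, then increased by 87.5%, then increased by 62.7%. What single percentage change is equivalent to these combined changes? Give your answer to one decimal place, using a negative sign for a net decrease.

260.9%

The combined multiplier is 1.183 × 1.875 × 1.627 = 3.608889375.
That corresponds to an increase of 260.9%.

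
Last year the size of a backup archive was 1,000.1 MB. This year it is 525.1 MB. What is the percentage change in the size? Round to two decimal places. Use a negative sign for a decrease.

-47.50%

Change: 525.1 − 1,000.1 = -475.0.
Relative to the original: -475.0 ÷ 1,000.1 ≈ -47.50%.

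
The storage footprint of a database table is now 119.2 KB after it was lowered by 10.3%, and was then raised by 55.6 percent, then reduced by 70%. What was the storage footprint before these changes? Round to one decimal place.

The overall multiplier applied was 0.897 × 1.556 × 0.3 = 0.4187196.
So the original storage footprint was 119.2 ÷ 0.4187196 ≈ 284.7 KB.

284.7 KB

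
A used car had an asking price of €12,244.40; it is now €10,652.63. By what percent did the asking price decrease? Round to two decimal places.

13.00%

Change: €10,652.63 − €12,244.40 = -€1,591.77.
Relative to the original: -€1,591.77 ÷ €12,244.40 ≈ -13.00%.
So the asking price decreased by 13.00%.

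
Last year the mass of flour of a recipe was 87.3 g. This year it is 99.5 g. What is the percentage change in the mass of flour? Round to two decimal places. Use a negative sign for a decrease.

13.97%

Change: 99.5 − 87.3 = 12.2.
Relative to the original: 12.2 ÷ 87.3 ≈ 13.97%.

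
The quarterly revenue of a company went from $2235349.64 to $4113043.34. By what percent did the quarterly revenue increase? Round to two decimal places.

84.00%

Change: $4113043.34 − $2235349.64 = $1877693.70.
Relative to the original: $1877693.70 ÷ $2235349.64 ≈ 84.00%.
So the quarterly revenue increased by 84.00%.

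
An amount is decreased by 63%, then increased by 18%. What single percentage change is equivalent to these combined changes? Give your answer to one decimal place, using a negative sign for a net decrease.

The combined multiplier is 0.37 × 1.18 = 0.4366.
That corresponds to a decrease of 56.3%.

-56.3%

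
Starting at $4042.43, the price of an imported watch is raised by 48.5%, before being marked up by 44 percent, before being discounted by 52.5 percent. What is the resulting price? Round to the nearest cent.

Each change multiplies by a factor: 1.485 × 1.44 × 0.475 = 1.01574.
$4042.43 × 1.01574 = $4106.0578482 ≈ $4106.06.

$4106.06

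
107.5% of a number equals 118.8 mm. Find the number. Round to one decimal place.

118.8 mm ÷ 1.075 ≈ 110.5 mm.

110.5 mm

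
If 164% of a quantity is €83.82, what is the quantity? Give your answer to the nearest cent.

€83.82 ÷ 1.64 ≈ €51.11.

€51.11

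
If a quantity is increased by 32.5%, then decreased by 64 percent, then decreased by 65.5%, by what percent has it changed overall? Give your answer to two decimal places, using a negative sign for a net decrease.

-83.54%

The combined multiplier is 1.325 × 0.36 × 0.345 = 0.164565.
That corresponds to a decrease of 83.54%.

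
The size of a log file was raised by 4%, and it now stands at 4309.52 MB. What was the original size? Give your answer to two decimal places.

The overall multiplier applied was 1.04.
So the original size was 4309.52 ÷ 1.04 ≈ 4143.77 MB.

4143.77 MB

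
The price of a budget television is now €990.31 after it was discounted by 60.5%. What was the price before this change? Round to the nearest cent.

€2,507.11

The overall multiplier applied was 0.395.
So the original price was €990.31 ÷ 0.395 ≈ €2,507.11.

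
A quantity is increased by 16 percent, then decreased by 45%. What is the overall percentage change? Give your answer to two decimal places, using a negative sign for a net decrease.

The combined multiplier is 1.16 × 0.55 = 0.638.
That corresponds to a decrease of 36.20%.

-36.20%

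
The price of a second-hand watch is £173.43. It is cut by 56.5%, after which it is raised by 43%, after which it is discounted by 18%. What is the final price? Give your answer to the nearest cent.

After the 56.5% decrease: £173.43 × 0.435 = £75.44205.
Apply the 43% increase: £75.44205 × 1.43 = £107.8821315.
After the 18% decrease: £107.8821315 × 0.82 = £88.46334783 ≈ £88.46.

£88.46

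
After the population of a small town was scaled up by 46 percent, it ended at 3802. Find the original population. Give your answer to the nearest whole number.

The overall multiplier applied was 1.46.
So the original population was 3802 ÷ 1.46 ≈ 2604.

2604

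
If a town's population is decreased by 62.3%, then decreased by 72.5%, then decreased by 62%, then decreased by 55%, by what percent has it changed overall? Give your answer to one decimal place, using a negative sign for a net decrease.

The combined multiplier is 0.377 × 0.275 × 0.38 × 0.45 = 0.017728425.
That corresponds to a decrease of 98.2%.

-98.2%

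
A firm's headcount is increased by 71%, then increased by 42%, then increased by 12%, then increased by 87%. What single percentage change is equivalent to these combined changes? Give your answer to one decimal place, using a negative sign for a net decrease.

408.6%

A 71% increase multiplies by 1.71.
Then a 42% increase: 1.71 × 1.42 = 2.4282.
Then a 12% increase: 2.4282 × 1.12 = 2.719584.
Then an 87% increase: 2.719584 × 1.87 = 5.08562208.
Overall factor 5.08562208, i.e. 408.6%.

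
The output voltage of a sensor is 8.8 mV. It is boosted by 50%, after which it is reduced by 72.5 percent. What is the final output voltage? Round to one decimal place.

Each change multiplies by a factor: 1.5 × 0.275 = 0.4125.
8.8 × 0.4125 = 3.63 ≈ 3.6.

3.6 mV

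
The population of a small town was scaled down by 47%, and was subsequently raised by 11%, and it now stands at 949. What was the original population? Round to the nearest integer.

Undoing the 11% increase: 949 ÷ 1.11 ≈ 854.954955.
Undoing the 47% decrease: 854.954955 ÷ 0.53 ≈ 1,613.

1,613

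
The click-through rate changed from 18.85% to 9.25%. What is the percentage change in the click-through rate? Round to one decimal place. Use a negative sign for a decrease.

-50.9%

The change is 9.25 − 18.85 = -9.60 percentage points.
Relative to the original 18.85%, that is -9.60 ÷ 18.85 ≈ -50.9%.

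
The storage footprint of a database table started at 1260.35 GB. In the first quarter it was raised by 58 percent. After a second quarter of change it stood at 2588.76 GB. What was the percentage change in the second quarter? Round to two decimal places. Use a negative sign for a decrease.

30.00%

After the first quarter: 1260.35 × 1.58 = 1991.353.
Second-quarter multiplier: 2588.76 ÷ 1991.353 ≈ 1.300001.
That is a change of 30.00%.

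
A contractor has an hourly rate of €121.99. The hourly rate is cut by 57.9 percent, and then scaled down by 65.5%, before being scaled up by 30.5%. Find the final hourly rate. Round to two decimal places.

Each change multiplies by a factor: 0.421 × 0.345 × 1.305 = 0.189544725.
€121.99 × 0.189544725 = €23.12256100275 ≈ €23.12.

€23.12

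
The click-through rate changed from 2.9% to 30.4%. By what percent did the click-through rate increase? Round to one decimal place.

948.3%

The change is 30.4 − 2.9 = 27.5 percentage points.
Relative to the original 2.9%, that is 27.5 ÷ 2.9 ≈ 948.3%.
So the click-through rate rose by 948.3%.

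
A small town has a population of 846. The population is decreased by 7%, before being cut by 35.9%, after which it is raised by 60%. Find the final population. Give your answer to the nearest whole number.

Apply the 7% decrease: 846 × 0.93 = 786.78.
35.9% decrease: 786.78 × 0.641 = 504.32598.
60% increase: 504.32598 × 1.6 = 806.921568 ≈ 807.

807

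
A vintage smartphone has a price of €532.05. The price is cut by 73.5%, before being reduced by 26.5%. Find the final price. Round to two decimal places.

73.5% decrease: €532.05 × 0.265 = €140.99325.
Apply the 26.5% decrease: €140.99325 × 0.735 = €103.63003875 ≈ €103.63.

€103.63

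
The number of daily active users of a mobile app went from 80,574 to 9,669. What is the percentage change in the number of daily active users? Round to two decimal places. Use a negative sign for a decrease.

Change: 9,669 − 80,574 = -70,905.
Relative to the original: -70,905 ÷ 80,574 ≈ -88.00%.

-88.00%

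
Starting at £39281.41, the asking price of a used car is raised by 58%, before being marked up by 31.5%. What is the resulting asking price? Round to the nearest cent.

£81614.99

Apply the 58% increase: £39281.41 × 1.58 = £62064.6278.
After the 31.5% increase: £62064.6278 × 1.315 = £81614.985557 ≈ £81614.99.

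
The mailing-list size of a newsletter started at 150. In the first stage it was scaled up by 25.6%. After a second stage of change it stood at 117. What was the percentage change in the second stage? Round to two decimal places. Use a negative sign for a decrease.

-37.90%

After the first stage: 150 × 1.256 = 188.4.
Second-stage multiplier: 117 ÷ 188.4 ≈ 0.621019.
That is a change of -37.90%.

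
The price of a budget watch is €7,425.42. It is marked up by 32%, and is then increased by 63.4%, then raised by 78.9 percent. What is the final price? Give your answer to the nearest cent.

Apply the 32% increase: €7,425.42 × 1.32 = €9801.5544.
After the 63.4% increase: €9801.5544 × 1.634 = €16015.7398896.
Apply the 78.9% increase: €16015.7398896 × 1.789 = €28652.1586624944 ≈ €28,652.16.

€28,652.16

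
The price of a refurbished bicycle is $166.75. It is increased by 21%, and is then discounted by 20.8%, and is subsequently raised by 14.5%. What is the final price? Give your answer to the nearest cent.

21% increase: $166.75 × 1.21 = $201.7675.
After the 20.8% decrease: $201.7675 × 0.792 = $159.79986.
Apply the 14.5% increase: $159.79986 × 1.145 = $182.9708397 ≈ $182.97.

$182.97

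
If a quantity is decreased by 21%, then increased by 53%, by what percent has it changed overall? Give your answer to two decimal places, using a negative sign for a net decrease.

A 21% decrease multiplies by 0.79.
Then a 53% increase: 0.79 × 1.53 = 1.2087.
Overall factor 1.2087, i.e. 20.87%.

20.87%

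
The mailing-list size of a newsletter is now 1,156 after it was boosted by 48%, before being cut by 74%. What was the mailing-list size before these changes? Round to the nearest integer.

Undoing the 74% decrease: 1,156 ÷ 0.26 ≈ 4446.153846.
Undoing the 48% increase: 4446.153846 ÷ 1.48 ≈ 3,004.

3,004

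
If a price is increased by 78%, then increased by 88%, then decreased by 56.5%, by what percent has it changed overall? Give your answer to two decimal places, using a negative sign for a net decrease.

A 78% increase multiplies by 1.78.
Then an 88% increase: 1.78 × 1.88 = 3.3464.
Then a 56.5% decrease: 3.3464 × 0.435 = 1.455684.
Overall factor 1.455684, i.e. 45.57%.

45.57%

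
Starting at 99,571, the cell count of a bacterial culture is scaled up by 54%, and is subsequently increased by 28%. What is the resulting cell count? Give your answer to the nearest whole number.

196,274

Each change multiplies by a factor: 1.54 × 1.28 = 1.9712.
99,571 × 1.9712 = 196274.3552 ≈ 196,274.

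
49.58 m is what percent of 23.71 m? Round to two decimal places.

209.11%

49.58 m ÷ 23.71 m ≈ 209.11%.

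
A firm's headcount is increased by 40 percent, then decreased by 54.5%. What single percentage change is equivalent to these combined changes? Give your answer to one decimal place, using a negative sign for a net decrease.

-36.3%

A 40% increase multiplies by 1.4.
Then a 54.5% decrease: 1.4 × 0.455 = 0.637.
Overall factor 0.637, i.e. -36.3%.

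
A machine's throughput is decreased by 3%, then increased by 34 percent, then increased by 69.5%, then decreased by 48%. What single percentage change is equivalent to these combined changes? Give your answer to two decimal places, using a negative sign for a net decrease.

A 3% decrease multiplies by 0.97.
Then a 34% increase: 0.97 × 1.34 = 1.2998.
Then a 69.5% increase: 1.2998 × 1.695 = 2.203161.
Then a 48% decrease: 2.203161 × 0.52 = 1.14564372.
Overall factor 1.14564372, i.e. 14.56%.

14.56%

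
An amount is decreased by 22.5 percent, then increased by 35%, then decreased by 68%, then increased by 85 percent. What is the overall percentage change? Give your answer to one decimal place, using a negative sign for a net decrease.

A 22.5% decrease multiplies by 0.775.
Then a 35% increase: 0.775 × 1.35 = 1.04625.
Then a 68% decrease: 1.04625 × 0.32 = 0.3348.
Then an 85% increase: 0.3348 × 1.85 = 0.61938.
Overall factor 0.61938, i.e. -38.1%.

-38.1%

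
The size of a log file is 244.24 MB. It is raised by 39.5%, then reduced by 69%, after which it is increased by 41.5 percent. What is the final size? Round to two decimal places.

149.45 MB

Apply the 39.5% increase: 244.24 × 1.395 = 340.7148.
After the 69% decrease: 340.7148 × 0.31 = 105.621588.
After the 41.5% increase: 105.621588 × 1.415 = 149.45454702 ≈ 149.45.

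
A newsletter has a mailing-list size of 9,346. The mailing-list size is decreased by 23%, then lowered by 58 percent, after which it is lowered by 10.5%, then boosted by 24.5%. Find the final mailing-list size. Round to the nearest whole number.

3,368

Each change multiplies by a factor: 0.77 × 0.42 × 0.895 × 1.245 = 0.360356535.
9,346 × 0.360356535 = 3367.89217611 ≈ 3,368.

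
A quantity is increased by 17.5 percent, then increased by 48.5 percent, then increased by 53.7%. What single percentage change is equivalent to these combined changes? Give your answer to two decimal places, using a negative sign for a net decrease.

A 17.5% increase multiplies by 1.175.
Then a 48.5% increase: 1.175 × 1.485 = 1.744875.
Then a 53.7% increase: 1.744875 × 1.537 = 2.681872875.
Overall factor 2.681872875, i.e. 168.19%.

168.19%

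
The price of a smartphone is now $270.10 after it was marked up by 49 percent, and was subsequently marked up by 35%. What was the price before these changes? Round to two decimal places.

Undoing the 35% increase: $270.10 ÷ 1.35 ≈ $200.074074.
Undoing the 49% increase: $200.074074 ÷ 1.49 ≈ $134.28.

$134.28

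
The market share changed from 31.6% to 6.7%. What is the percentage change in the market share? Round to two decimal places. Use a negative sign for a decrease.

-78.80%

The change is 6.7 − 31.6 = -24.9 percentage points.
Relative to the original 31.6%, that is -24.9 ÷ 31.6 ≈ -78.80%.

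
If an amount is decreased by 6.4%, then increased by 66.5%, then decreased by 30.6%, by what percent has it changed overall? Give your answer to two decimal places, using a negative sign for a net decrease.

8.16%

The combined multiplier is 0.936 × 1.665 × 0.694 = 1.08155736.
That corresponds to an increase of 8.16%.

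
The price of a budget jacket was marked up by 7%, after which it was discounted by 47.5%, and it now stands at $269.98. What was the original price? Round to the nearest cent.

The overall multiplier applied was 1.07 × 0.525 = 0.56175.
So the original price was $269.98 ÷ 0.56175 ≈ $480.61.

$480.61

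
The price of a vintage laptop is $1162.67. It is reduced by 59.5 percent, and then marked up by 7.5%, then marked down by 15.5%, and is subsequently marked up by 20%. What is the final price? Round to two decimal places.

Each change multiplies by a factor: 0.405 × 1.075 × 0.845 × 1.2 = 0.44147025.
$1162.67 × 0.44147025 = $513.2842155675 ≈ $513.28.

$513.28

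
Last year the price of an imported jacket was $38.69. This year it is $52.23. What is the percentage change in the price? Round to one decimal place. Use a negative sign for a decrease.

Change: $52.23 − $38.69 = $13.54.
Relative to the original: $13.54 ÷ $38.69 ≈ 35.0%.

35.0%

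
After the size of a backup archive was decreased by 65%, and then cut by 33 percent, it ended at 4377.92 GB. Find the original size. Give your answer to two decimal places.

18669.17 GB

The overall multiplier applied was 0.35 × 0.67 = 0.2345.
So the original size was 4377.92 ÷ 0.2345 ≈ 18669.17 GB.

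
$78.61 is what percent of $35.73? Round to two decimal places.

$78.61 ÷ $35.73 ≈ 220.01%.

220.01%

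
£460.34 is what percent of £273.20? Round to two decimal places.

£460.34 ÷ £273.20 ≈ 168.50%.

168.50%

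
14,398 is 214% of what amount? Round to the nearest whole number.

14,398 ÷ 2.14 ≈ 6,728.

6,728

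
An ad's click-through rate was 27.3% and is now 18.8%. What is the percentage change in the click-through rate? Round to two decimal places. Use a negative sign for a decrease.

The change is 18.8 − 27.3 = -8.5 percentage points.
Relative to the original 27.3%, that is -8.5 ÷ 27.3 ≈ -31.14%.

-31.14%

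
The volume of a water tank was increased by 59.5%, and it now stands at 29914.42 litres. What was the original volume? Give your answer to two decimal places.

18755.12 litres

The overall multiplier applied was 1.595.
So the original volume was 29914.42 ÷ 1.595 ≈ 18755.12 litres.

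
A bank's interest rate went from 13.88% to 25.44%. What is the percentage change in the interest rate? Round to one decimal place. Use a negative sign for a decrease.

83.3%

The change is 25.44 − 13.88 = 11.56 percentage points.
Relative to the original 13.88%, that is 11.56 ÷ 13.88 ≈ 83.3%.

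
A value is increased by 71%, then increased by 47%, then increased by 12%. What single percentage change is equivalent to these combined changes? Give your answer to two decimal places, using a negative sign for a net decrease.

181.53%

A 71% increase multiplies by 1.71.
Then a 47% increase: 1.71 × 1.47 = 2.5137.
Then a 12% increase: 2.5137 × 1.12 = 2.815344.
Overall factor 2.815344, i.e. 181.53%.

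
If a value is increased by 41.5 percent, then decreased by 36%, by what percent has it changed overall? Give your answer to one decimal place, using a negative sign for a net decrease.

-9.4%

The combined multiplier is 1.415 × 0.64 = 0.9056.
That corresponds to a decrease of 9.4%.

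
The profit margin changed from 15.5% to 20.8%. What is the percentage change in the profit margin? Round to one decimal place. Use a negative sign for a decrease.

34.2%

The change is 20.8 − 15.5 = 5.3 percentage points.
Relative to the original 15.5%, that is 5.3 ÷ 15.5 ≈ 34.2%.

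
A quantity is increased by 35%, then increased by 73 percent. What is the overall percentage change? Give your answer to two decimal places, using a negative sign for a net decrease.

A 35% increase multiplies by 1.35.
Then a 73% increase: 1.35 × 1.73 = 2.3355.
Overall factor 2.3355, i.e. 133.55%.

133.55%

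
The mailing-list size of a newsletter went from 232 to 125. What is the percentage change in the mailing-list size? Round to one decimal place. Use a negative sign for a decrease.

Change: 125 − 232 = -107.
Relative to the original: -107 ÷ 232 ≈ -46.1%.

-46.1%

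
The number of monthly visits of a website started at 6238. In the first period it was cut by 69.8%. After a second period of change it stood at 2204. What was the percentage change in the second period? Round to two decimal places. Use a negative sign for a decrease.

After the first period: 6238 × 0.302 = 1883.876.
Second-period multiplier: 2204 ÷ 1883.876 ≈ 1.169928.
That is a change of 16.99%.

16.99%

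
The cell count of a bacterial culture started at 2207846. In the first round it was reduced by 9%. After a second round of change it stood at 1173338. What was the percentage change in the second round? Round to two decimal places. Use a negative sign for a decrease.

After the first round: 2207846 × 0.91 = 2009139.86.
Second-round multiplier: 1173338 ÷ 2009139.86 ≈ 0.584.
That is a change of -41.60%.

-41.60%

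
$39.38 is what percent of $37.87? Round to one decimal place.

$39.38 ÷ $37.87 ≈ 104.0%.

104.0%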